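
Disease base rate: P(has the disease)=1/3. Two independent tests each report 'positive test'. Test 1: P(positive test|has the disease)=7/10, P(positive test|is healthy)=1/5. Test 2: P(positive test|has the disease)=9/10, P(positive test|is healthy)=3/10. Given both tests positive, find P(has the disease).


After test 1: P(+) = 7/10*1/3 + 1/5*2/3 = 11/30
P(B|+) = (7/30)/(11/30) = 7/11
After test 2 (use post1 as new prior): P(+) = 9/10*7/11 + 3/10*4/11 = 15/22
P(B|+,+) = (63/110)/(15/22) = 21/25

21/25


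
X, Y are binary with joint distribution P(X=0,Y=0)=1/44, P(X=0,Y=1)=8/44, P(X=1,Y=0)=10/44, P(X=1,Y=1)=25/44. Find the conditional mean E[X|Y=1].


P(Y=1) = 33/44
E[X|Y=1] = (0*8 + 1*25)/33 = 25/33

25/33


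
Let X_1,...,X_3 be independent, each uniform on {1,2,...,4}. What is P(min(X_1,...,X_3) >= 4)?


P(min >= 4) = P(all X_i >= 4) = (P(X_1 >= 4))^3
= (1/4)^3 = 1/64

1/64


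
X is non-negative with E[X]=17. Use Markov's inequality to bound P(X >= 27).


Markov: P(X >= a) <= E[X]/a
P(X >= 27) <= 17/27

17/27


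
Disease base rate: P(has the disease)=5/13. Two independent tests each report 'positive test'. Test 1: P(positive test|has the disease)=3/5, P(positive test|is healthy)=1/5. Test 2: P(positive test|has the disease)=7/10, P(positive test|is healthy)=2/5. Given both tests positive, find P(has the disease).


After test 1: P(+) = 3/5*5/13 + 1/5*8/13 = 23/65
P(B|+) = (3/13)/(23/65) = 15/23
After test 2 (use post1 as new prior): P(+) = 7/10*15/23 + 2/5*8/23 = 137/230
P(B|+,+) = (21/46)/(137/230) = 105/137

105/137


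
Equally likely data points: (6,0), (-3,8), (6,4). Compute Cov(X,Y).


E[X]=3, E[Y]=4, E[XY]=0
Cov(X,Y) = E[XY] - E[X]E[Y] = 0 - 3*4 = -12

-12


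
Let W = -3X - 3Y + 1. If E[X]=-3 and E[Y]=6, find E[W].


E[-3X - 3Y + 1] = -3*E[X] - 3*E[Y] + 1
= (-3)*(-3) + (-3)*(6) + (1)
= 9 - 18 + 1 = -8

-8


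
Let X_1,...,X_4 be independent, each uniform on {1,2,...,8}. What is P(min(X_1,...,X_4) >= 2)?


P(min >= 2) = P(all X_i >= 2) = (P(X_1 >= 2))^4
= (7/8)^4 = 2401/4096

2401/4096


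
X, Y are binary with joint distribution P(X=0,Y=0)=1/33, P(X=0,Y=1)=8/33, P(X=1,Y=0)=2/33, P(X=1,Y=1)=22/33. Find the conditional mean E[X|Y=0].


P(Y=0) = 3/33
E[X|Y=0] = (0*1 + 1*2)/3 = 2/3

2/3


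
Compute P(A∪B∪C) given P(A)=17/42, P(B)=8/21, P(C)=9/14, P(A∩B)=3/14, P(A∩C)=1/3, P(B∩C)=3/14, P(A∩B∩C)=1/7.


P(A∪B∪C) = P(A)+P(B)+P(C) - P(AB)-P(AC)-P(BC) + P(ABC)
= 17/42+8/21+9/14 - 3/14-1/3-3/14 + 1/7
= 17/21

17/21


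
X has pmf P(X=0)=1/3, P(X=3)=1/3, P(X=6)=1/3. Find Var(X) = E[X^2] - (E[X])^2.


E[X] = 3, E[X^2] = 15
Var(X) = E[X^2] - (E[X])^2 = 15 - (3)^2 = 6

6


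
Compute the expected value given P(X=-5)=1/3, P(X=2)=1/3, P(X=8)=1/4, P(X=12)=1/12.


E[X] = sum(x * P(x))
= -5*1/3 + 2*1/3 + 8*1/4 + 12*1/12
= 2

2


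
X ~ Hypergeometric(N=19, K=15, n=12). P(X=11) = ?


P(X=11) = C(15,11)*C(4,1) / C(19,12)
= 1365*4 / 50388
= 5460/50388 = 35/323

35/323


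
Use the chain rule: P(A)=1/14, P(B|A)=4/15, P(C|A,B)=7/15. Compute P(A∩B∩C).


P(A∩B∩C) = P(A) * P(B|A) * P(C|A∩B)
= 1/14 * 4/15 * 7/15
= 2/105 * 7/15 = 2/225

2/225


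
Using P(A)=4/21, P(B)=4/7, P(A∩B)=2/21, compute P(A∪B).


P(A∪B) = P(A) + P(B) - P(A∩B)
= 4/21 + 4/7 - 2/21 = 2/3

2/3


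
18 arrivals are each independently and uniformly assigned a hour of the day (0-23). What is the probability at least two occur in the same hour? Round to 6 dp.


P(all different) = prod((24-i)/24 for i=0..17) = 0.000123
P(at least one match) = 1 - 0.000123 = 0.999877

0.999877


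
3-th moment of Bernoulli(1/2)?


For Bernoulli: X in {0,1}
E[X^3] = 0^3*(1-1/2) + 1^3*1/2 = 1/2

1/2


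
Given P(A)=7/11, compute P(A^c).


P(A') = 1 - P(A) = 1 - 7/11 = 4/11

4/11


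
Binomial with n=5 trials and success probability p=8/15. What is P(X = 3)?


P(X=3) = C(5,3) * p^3 * (1-p)^2
= 10 * 512/3375 * 49/225
= 50176/151875

50176/151875


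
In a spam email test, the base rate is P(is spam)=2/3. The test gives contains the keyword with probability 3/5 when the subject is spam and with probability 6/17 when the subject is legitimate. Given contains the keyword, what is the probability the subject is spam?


P(A) = P(A|B)P(B) + P(A|B')P(B') = 3/5*2/3 + 6/17*1/3 = 44/85
P(B|A) = P(A|B)P(B)/P(A) = (2/5)/(44/85) = 17/22

17/22


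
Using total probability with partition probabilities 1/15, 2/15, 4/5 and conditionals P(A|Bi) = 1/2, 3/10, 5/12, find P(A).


P(A) = P(A|B1)P(B1) + P(A|B2)P(B2) + P(A|B3)P(B3)
= 1/2*1/15 + 3/10*2/15 + 5/12*4/5
= 1/30 + 1/25 + 1/3 = 61/150

61/150


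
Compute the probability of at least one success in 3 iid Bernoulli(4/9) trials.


P(at least one) = 1 - P(none)
P(none) = (1 - 4/9)^3 = (5/9)^3 = 125/729
P(at least one) = 1 - 125/729 = 604/729

604/729


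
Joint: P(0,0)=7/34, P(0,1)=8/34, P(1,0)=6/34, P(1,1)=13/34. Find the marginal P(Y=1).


P(Y=1) = P(0,1)+P(1,1) = 8/34 + 13/34 = 21/34

21/34


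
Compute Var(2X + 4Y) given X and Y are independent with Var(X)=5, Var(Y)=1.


Independence => Cov(X,Y)=0
Var(2X + 4Y) = 2^2*Var(X) + 4^2*Var(Y)
= 4*5 + 16*1 = 36

36


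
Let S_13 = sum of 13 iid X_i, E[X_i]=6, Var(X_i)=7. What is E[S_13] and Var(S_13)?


E[S_n] = n*mu = 13*6 = 78
Var(S_n) = n*sigma^2 = 13*7 = 91

E[S_13]=78, Var(S_13)=91


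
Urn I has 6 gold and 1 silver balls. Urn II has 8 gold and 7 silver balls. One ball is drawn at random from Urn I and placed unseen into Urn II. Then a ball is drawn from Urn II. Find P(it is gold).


P(transfer gold) = 6/7; P(transfer silver) = 1/7
If gold transferred: Urn II has 9 gold of 16, so P(gold|gold moved) = 9/16
If silver transferred: Urn II has 8 gold of 16, so P(gold|silver moved) = 1/2
By total probability: P(gold) = 6/7*9/16 + 1/7*1/2 = 31/56

31/56


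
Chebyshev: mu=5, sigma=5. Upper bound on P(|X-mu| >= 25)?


k = 25/5 = 5
Chebyshev: P(|X-mu| >= k*sigma) <= 1/k^2 = 1/5^2 = 1/25

1/25


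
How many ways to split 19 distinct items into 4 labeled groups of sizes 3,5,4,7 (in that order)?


19! = 121645100408832000
Denominator: 3!=6 * 5!=120 * 4!=24 * 7!=5040
Coefficient = 121645100408832000 / 87091200 = 1396755360

1396755360


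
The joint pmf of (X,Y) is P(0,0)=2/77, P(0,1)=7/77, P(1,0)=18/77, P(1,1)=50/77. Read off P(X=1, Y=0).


Read from table: P(X=1, Y=0) = 18/77

18/77


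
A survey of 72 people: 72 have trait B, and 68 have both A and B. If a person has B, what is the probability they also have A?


P(A|B) = P(A∩B)/P(B) = (68/72)/(72/72) = 68/72 = 17/18

17/18


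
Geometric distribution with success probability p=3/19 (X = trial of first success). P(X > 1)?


P(X > 1) = P(first 1 trials all fail) = (1-p)^1 = (16/19)^1 = 16/19

16/19


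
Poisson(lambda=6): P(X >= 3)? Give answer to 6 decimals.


P(X>=3) = 1 - P(X<=2) = 1 - (e^(-6)*6^0/0! + e^(-6)*6^1/1! + e^(-6)*6^2/2!)
≈ 1 - (0.0024787522 + 0.0148725131 + 0.0446175392)
= 1 - 0.0619688045 = 0.9380311955
≈ 0.938031

0.938031


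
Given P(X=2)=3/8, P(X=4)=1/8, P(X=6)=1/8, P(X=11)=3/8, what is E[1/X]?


E[1/X] = sum(g(x)*P(x))
= 1/2*3/8 + 1/4*1/8 + 1/6*1/8 + 1/11*3/8
= 289/1056

289/1056


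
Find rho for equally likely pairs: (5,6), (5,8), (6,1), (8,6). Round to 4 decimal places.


Cov(X,Y) = -0.5000, Var(X) = 1.5000, Var(Y) = 6.6875
rho = Cov/(sqrt(VarX)*sqrt(VarY)) = -0.1579

-0.1579


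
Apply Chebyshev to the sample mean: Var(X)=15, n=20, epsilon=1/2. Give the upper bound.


Var(Xbar) = Var(X)/n = 15/20
Chebyshev: P(|Xbar-mu| >= 1/2) <= Var(Xbar)/(1/2)^2 = (3/4)/(1/4) = 3
Bound exceeds 1, so trivial bound: 1

1


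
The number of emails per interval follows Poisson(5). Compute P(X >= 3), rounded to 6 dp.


P(X>=3) = 1 - P(X<=2) = 1 - (e^(-5)*5^0/0! + e^(-5)*5^1/1! + e^(-5)*5^2/2!)
≈ 1 - (0.0067379470 + 0.0336897350 + 0.0842243375)
= 1 - 0.1246520195 = 0.8753479805
≈ 0.875348

0.875348


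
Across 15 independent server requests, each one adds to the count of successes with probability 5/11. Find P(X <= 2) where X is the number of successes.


P(X<=2) = P(X=0) + P(X=1) + P(X=2)
= 470184984576/4177248169415651 + 5877312307200/4177248169415651 + 34284321792000/4177248169415651
= 40631819083776/4177248169415651

40631819083776/4177248169415651


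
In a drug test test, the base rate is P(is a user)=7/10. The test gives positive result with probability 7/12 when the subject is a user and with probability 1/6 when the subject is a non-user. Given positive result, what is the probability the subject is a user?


P(A) = P(A|B)P(B) + P(A|B')P(B') = 7/12*7/10 + 1/6*3/10 = 11/24
P(B|A) = P(A|B)P(B)/P(A) = (49/120)/(11/24) = 49/55

49/55


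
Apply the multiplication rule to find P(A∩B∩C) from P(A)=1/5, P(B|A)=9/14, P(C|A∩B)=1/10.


P(A∩B∩C) = P(A) * P(B|A) * P(C|A∩B)
= 1/5 * 9/14 * 1/10
= 9/70 * 1/10 = 9/700

9/700


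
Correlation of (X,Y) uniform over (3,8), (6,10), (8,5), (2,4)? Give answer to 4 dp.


Cov(X,Y) = 0.9375, Var(X) = 5.6875, Var(Y) = 5.6875
rho = Cov/(sqrt(VarX)*sqrt(VarY)) = 0.1648

0.1648


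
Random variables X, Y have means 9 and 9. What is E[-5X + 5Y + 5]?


E[-5X + 5Y + 5] = -5*E[X] + 5*E[Y] + 5
= (-5)*(9) + (5)*(9) + (5)
= -45 + 45 + 5 = 5

5


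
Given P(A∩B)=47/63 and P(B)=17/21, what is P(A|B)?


P(A|B) = P(A∩B)/P(B) = (94/126)/(102/126) = 94/102 = 47/51

47/51


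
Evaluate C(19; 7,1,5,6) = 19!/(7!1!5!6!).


19! = 121645100408832000
Denominator: 7!=5040 * 1!=1 * 5!=120 * 6!=720
Coefficient = 121645100408832000 / 435456000 = 279351072

279351072


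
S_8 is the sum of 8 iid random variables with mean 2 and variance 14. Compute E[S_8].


E[S_n] = n*E[X_1] = 8*2 = 16

16


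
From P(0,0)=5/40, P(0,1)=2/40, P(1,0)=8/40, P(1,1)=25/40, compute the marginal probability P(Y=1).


P(Y=1) = P(0,1)+P(1,1) = 2/40 + 25/40 = 27/40

27/40


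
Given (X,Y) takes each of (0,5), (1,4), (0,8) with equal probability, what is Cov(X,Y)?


E[X]=1/3, E[Y]=17/3, E[XY]=4/3
Cov(X,Y) = E[XY] - E[X]E[Y] = 4/3 - 1/3*17/3 = -5/9

-5/9


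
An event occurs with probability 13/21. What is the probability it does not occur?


P(A') = 1 - P(A) = 1 - 13/21 = 8/21

8/21


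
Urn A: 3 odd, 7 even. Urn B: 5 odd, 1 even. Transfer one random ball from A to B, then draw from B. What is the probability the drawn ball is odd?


P(transfer odd) = 3/10; P(transfer even) = 7/10
If odd transferred: Urn II has 6 odd of 7, so P(odd|odd moved) = 6/7
If even transferred: Urn II has 5 odd of 7, so P(odd|even moved) = 5/7
By total probability: P(odd) = 3/10*6/7 + 7/10*5/7 = 53/70

53/70


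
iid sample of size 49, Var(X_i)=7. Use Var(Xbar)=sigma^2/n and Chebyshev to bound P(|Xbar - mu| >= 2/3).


Var(Xbar) = Var(X)/n = 7/49
Chebyshev: P(|Xbar-mu| >= 2/3) <= Var(Xbar)/(2/3)^2 = (1/7)/(4/9) = 9/28

9/28


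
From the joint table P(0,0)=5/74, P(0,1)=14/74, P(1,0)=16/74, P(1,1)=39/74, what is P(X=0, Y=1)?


Read from table: P(X=0, Y=1) = 14/74 = 7/37

7/37


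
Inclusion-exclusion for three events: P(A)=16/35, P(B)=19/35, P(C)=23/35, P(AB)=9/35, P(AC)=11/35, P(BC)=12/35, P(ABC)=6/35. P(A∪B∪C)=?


P(A∪B∪C) = P(A)+P(B)+P(C) - P(AB)-P(AC)-P(BC) + P(ABC)
= 16/35+19/35+23/35 - 9/35-11/35-12/35 + 6/35
= 32/35

32/35


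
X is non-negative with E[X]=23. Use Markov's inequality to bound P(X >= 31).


Markov: P(X >= a) <= E[X]/a
P(X >= 31) <= 23/31

23/31


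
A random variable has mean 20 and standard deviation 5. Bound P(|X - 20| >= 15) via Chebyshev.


k = 15/5 = 3
Chebyshev: P(|X-mu| >= k*sigma) <= 1/k^2 = 1/3^2 = 1/9

1/9


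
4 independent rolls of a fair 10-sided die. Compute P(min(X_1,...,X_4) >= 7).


P(min >= 7) = P(all X_i >= 7) = (P(X_1 >= 7))^4
= (4/10)^4 = (2/5)^4 = 16/625

16/625


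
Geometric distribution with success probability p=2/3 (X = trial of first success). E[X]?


For geometric (trials until first success), E[X] = 1/p = 1/(2/3) = 3/2

3/2


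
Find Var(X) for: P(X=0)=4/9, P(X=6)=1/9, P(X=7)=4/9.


E[X] = 34/9, E[X^2] = 232/9
Var(X) = E[X^2] - (E[X])^2 = 232/9 - (34/9)^2 = 932/81

932/81


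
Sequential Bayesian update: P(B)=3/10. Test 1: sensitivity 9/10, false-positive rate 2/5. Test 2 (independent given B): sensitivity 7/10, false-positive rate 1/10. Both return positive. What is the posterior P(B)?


After test 1: P(+) = 9/10*3/10 + 2/5*7/10 = 11/20
P(B|+) = (27/100)/(11/20) = 27/55
After test 2 (use post1 as new prior): P(+) = 7/10*27/55 + 1/10*28/55 = 217/550
P(B|+,+) = (189/550)/(217/550) = 27/31

27/31


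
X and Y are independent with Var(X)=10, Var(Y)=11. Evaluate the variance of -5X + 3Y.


Independence => Cov(X,Y)=0
Var(-5X + 3Y) = (-5)^2*Var(X) + 3^2*Var(Y)
= 25*10 + 9*11 = 349

349


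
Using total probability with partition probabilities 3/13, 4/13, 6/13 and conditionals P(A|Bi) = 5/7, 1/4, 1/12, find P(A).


P(A) = P(A|B1)P(B1) + P(A|B2)P(B2) + P(A|B3)P(B3)
= 5/7*3/13 + 1/4*4/13 + 1/12*6/13
= 15/91 + 1/13 + 1/26 = 51/182

51/182


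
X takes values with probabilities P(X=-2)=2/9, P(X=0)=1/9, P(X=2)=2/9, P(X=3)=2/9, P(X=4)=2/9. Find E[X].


E[X] = sum(x * P(x))
= -2*2/9 + 0*1/9 + 2*2/9 + 3*2/9 + 4*2/9
= 14/9

14/9


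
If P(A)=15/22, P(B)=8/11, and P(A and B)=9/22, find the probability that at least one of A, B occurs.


P(A∪B) = P(A) + P(B) - P(A∩B)
= 15/22 + 8/11 - 9/22 = 1

1


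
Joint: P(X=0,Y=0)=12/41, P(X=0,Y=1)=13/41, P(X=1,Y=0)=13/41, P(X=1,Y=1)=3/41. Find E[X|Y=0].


P(Y=0) = 25/41
E[X|Y=0] = (0*12 + 1*13)/25 = 13/25

13/25


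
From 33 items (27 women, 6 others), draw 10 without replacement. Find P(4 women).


P(X=4) = C(27,4)*C(6,6) / C(33,10)
= 17550*1 / 92561040
= 17550/92561040 = 15/79112

15/79112


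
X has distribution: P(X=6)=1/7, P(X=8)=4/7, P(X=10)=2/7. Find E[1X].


E[1X] = sum(g(x)*P(x))
= 6*1/7 + 8*4/7 + 10*2/7
= 58/7

58/7


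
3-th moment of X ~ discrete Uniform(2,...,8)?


E[X^3] = (1/7) * sum(x^3 for x=2..8)
= 1295/7 = 185

185


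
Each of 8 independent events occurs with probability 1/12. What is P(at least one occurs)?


P(at least one) = 1 - P(none)
P(none) = (1 - 1/12)^8 = (11/12)^8 = 214358881/429981696
P(at least one) = 1 - 214358881/429981696 = 215622815/429981696

215622815/429981696


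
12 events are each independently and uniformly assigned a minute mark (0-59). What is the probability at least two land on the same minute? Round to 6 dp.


P(all different) = prod((60-i)/60 for i=0..11) = 0.307929
P(at least one match) = 1 - 0.307929 = 0.692071

0.692071


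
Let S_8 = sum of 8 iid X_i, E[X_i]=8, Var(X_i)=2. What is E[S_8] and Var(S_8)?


E[S_n] = n*mu = 8*8 = 64
Var(S_n) = n*sigma^2 = 8*2 = 16

E[S_8]=64, Var(S_8)=16


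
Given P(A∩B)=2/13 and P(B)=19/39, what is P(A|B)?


P(A|B) = P(A∩B)/P(B) = (6/39)/(19/39) = 6/19

6/19


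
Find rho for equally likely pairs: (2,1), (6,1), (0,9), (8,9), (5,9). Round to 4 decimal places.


Cov(X,Y) = 0.6400, Var(X) = 8.1600, Var(Y) = 15.3600
rho = Cov/(sqrt(VarX)*sqrt(VarY)) = 0.0572

0.0572


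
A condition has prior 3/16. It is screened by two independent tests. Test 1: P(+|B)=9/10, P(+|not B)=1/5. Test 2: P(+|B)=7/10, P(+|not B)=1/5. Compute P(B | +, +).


After test 1: P(+) = 9/10*3/16 + 1/5*13/16 = 53/160
P(B|+) = (27/160)/(53/160) = 27/53
After test 2 (use post1 as new prior): P(+) = 7/10*27/53 + 1/5*26/53 = 241/530
P(B|+,+) = (189/530)/(241/530) = 189/241

189/241


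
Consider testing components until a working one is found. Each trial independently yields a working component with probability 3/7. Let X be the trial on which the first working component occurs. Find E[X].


For geometric (trials until first success), E[X] = 1/p = 1/(3/7) = 7/3

7/3


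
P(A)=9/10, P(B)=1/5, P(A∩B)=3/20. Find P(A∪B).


P(A∪B) = P(A) + P(B) - P(A∩B)
= 9/10 + 1/5 - 3/20 = 19/20

19/20


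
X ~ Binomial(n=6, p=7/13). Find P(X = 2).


P(X=2) = C(6,2) * p^2 * (1-p)^4
= 15 * 49/169 * 1296/28561
= 952560/4826809

952560/4826809


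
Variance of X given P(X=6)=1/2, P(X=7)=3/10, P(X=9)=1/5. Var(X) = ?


E[X] = 69/10, E[X^2] = 489/10
Var(X) = E[X^2] - (E[X])^2 = 489/10 - (69/10)^2 = 129/100

129/100


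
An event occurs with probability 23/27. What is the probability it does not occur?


P(A') = 1 - P(A) = 1 - 23/27 = 4/27

4/27


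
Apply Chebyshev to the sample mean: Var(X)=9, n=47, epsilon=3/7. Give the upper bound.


Var(Xbar) = Var(X)/n = 9/47
Chebyshev: P(|Xbar-mu| >= 3/7) <= Var(Xbar)/(3/7)^2 = (9/47)/(9/49) = 49/47
Bound exceeds 1, so trivial bound: 1

1


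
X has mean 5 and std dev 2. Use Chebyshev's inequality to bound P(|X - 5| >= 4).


k = 4/2 = 2
Chebyshev: P(|X-mu| >= k*sigma) <= 1/k^2 = 1/2^2 = 1/4

1/4


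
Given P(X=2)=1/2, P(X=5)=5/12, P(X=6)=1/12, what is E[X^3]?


E[X^3] = sum(g(x)*P(x))
= 8*1/2 + 125*5/12 + 216*1/12
= 889/12

889/12


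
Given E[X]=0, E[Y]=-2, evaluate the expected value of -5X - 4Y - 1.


E[-5X - 4Y - 1] = -5*E[X] - 4*E[Y] - 1
= (-5)*(0) + (-4)*(-2) + (-1)
= 0 + 8 - 1 = 7

7


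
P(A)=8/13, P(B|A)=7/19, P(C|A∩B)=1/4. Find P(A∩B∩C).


P(A∩B∩C) = P(A) * P(B|A) * P(C|A∩B)
= 8/13 * 7/19 * 1/4
= 56/247 * 1/4 = 14/247

14/247


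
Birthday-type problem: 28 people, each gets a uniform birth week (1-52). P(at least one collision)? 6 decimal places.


P(all different) = prod((52-i)/52 for i=0..27) = 0.000116
P(at least one match) = 1 - 0.000116 = 0.999884

0.999884


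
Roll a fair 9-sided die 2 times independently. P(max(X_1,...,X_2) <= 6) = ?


P(max <= 6) = P(all X_i <= 6) = (P(X_1 <= 6))^2
= (6/9)^2 = (2/3)^2 = 4/9

4/9


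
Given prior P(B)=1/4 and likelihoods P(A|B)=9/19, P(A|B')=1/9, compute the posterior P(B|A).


P(A) = P(A|B)P(B) + P(A|B')P(B') = 9/19*1/4 + 1/9*3/4 = 23/114
P(B|A) = P(A|B)P(B)/P(A) = (9/76)/(23/114) = 27/46

27/46


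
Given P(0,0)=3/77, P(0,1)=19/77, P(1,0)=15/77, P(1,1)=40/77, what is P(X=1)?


P(X=1) = P(1,0)+P(1,1) = 15/77 + 40/77 = 55/77 = 5/7

5/7


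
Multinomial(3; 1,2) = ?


3! = 6
Denominator: 1!=1 * 2!=2
Coefficient = 6 / 2 = 3

3


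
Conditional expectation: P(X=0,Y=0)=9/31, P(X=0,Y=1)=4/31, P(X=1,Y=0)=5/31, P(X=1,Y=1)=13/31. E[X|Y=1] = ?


P(Y=1) = 17/31
E[X|Y=1] = (0*4 + 1*13)/17 = 13/17

13/17


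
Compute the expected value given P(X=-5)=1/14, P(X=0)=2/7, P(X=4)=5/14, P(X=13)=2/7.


E[X] = sum(x * P(x))
= -5*1/14 + 0*2/7 + 4*5/14 + 13*2/7
= 67/14

67/14


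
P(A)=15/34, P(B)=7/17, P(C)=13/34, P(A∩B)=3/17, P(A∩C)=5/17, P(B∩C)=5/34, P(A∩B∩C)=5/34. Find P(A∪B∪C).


P(A∪B∪C) = P(A)+P(B)+P(C) - P(AB)-P(AC)-P(BC) + P(ABC)
= 15/34+7/17+13/34 - 3/17-5/17-5/34 + 5/34
= 13/17

13/17


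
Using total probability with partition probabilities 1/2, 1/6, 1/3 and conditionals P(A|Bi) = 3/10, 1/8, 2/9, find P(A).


P(A) = P(A|B1)P(B1) + P(A|B2)P(B2) + P(A|B3)P(B3)
= 3/10*1/2 + 1/8*1/6 + 2/9*1/3
= 3/20 + 1/48 + 2/27 = 529/2160

529/2160


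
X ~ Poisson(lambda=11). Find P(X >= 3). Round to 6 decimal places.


P(X>=3) = 1 - P(X<=2) = 1 - (e^(-11)*11^0/0! + e^(-11)*11^1/1! + e^(-11)*11^2/2!)
≈ 1 - (0.0000167017 + 0.0001837187 + 0.0010104529)
= 1 - 0.0012108733 = 0.9987891267
≈ 0.998789

0.998789


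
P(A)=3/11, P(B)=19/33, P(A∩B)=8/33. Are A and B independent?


P(A)*P(B) = 3/11*19/33 = 19/121
P(A∩B) = 8/33 != 19/121, so not independent

No, A and B are not independent


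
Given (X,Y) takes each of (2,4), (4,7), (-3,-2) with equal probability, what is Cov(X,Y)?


E[X]=1, E[Y]=3, E[XY]=14
Cov(X,Y) = E[XY] - E[X]E[Y] = 14 - 1*3 = 11

11


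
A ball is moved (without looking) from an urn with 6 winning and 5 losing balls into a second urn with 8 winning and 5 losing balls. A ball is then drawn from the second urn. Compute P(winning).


P(transfer winning) = 6/11; P(transfer losing) = 5/11
If winning transferred: Urn II has 9 winning of 14, so P(winning|winning moved) = 9/14
If losing transferred: Urn II has 8 winning of 14, so P(winning|losing moved) = 4/7
By total probability: P(winning) = 6/11*9/14 + 5/11*4/7 = 47/77

47/77


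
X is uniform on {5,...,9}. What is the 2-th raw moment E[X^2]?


E[X^2] = (1/5) * sum(x^2 for x=5..9)
= 255/5 = 51

51


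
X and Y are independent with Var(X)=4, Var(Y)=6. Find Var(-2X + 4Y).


Independence => Cov(X,Y)=0
Var(-2X + 4Y) = (-2)^2*Var(X) + 4^2*Var(Y)
= 4*4 + 16*6 = 112

112


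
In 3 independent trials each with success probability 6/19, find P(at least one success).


P(at least one) = 1 - P(none)
P(none) = (1 - 6/19)^3 = (13/19)^3 = 2197/6859
P(at least one) = 1 - 2197/6859 = 4662/6859

4662/6859


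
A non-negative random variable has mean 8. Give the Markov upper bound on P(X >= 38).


Markov: P(X >= a) <= E[X]/a
P(X >= 38) <= 8/38 = 4/19

4/19


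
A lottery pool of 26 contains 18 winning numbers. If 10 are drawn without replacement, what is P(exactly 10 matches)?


P(X=10) = C(18,10)*C(8,0) / C(26,10)
= 43758*1 / 5311735
= 43758/5311735 = 18/2185

18/2185


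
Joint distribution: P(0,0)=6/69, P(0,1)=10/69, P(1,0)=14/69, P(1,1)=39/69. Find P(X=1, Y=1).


Read from table: P(X=1, Y=1) = 39/69 = 13/23

13/23


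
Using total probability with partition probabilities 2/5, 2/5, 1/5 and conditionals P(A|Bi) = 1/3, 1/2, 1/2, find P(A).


P(A) = P(A|B1)P(B1) + P(A|B2)P(B2) + P(A|B3)P(B3)
= 1/3*2/5 + 1/2*2/5 + 1/2*1/5
= 2/15 + 1/5 + 1/10 = 13/30

13/30


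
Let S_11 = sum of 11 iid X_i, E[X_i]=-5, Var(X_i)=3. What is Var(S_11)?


By independence, Var(S_n) = n*Var(X_1) = 11*3 = 33

33


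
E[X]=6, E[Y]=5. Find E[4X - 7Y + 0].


E[4X - 7Y + 0] = 4*E[X] - 7*E[Y] + 0
= (4)*(6) + (-7)*(5) + (0)
= 24 - 35 + 0 = -11

-11


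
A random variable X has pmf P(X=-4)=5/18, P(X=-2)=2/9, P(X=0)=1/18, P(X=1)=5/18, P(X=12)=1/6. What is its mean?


E[X] = sum(x * P(x))
= -4*5/18 - 2*2/9 + 0*1/18 + 1*5/18 + 12*1/6
= 13/18

13/18


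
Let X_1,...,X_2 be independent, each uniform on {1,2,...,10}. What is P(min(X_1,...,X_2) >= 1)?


P(min >= 1) = P(all X_i >= 1) = (P(X_1 >= 1))^2
= (10/10)^2 = 1^2 = 1

1


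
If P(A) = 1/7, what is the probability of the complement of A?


P(A') = 1 - P(A) = 1 - 1/7 = 6/7

6/7


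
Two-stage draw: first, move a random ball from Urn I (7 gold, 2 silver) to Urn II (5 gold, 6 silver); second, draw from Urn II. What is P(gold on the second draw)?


P(transfer gold) = 7/9; P(transfer silver) = 2/9
If gold transferred: Urn II has 6 gold of 12, so P(gold|gold moved) = 1/2
If silver transferred: Urn II has 5 gold of 12, so P(gold|silver moved) = 5/12
By total probability: P(gold) = 7/9*1/2 + 2/9*5/12 = 13/27

13/27


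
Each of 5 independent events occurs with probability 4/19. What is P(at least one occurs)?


P(at least one) = 1 - P(none)
P(none) = (1 - 4/19)^5 = (15/19)^5 = 759375/2476099
P(at least one) = 1 - 759375/2476099 = 1716724/2476099

1716724/2476099


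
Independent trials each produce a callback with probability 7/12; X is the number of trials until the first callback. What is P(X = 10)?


P(X=10) = (1-p)^9 * p = (5/12)^9 * 7/12
= 1953125/5159780352 * 7/12 = 13671875/61917364224

13671875/61917364224


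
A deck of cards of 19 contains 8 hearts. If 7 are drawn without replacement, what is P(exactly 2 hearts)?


P(X=2) = C(8,2)*C(11,5) / C(19,7)
= 28*462 / 50388
= 12936/50388 = 1078/4199

1078/4199


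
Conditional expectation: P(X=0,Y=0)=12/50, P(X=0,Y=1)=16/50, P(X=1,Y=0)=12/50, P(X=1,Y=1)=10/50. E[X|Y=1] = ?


P(Y=1) = 26/50
E[X|Y=1] = (0*16 + 1*10)/26 = 10/26 = 5/13

5/13


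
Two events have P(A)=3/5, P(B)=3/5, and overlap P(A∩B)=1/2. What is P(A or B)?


P(A∪B) = P(A) + P(B) - P(A∩B)
= 3/5 + 3/5 - 1/2 = 7/10

7/10


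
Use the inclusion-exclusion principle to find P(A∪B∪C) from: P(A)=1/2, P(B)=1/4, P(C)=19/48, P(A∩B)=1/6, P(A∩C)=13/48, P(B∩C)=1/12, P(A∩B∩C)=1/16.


P(A∪B∪C) = P(A)+P(B)+P(C) - P(AB)-P(AC)-P(BC) + P(ABC)
= 1/2+1/4+19/48 - 1/6-13/48-1/12 + 1/16
= 11/16

11/16


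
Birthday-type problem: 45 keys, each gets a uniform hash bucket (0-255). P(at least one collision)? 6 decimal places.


P(all different) = prod((256-i)/256 for i=0..44) = 0.016358
P(at least one match) = 1 - 0.016358 = 0.983642

0.983642


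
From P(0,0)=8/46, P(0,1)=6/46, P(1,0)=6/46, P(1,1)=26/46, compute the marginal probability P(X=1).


P(X=1) = P(1,0)+P(1,1) = 6/46 + 26/46 = 32/46 = 16/23

16/23


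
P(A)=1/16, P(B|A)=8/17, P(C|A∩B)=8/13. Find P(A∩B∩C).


P(A∩B∩C) = P(A) * P(B|A) * P(C|A∩B)
= 1/16 * 8/17 * 8/13
= 1/34 * 8/13 = 4/221

4/221


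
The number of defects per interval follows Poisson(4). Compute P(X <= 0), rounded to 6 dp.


P(X<=0) = e^(-4)*4^0/0!
≈ 0.0183156389
≈ 0.018316

0.018316


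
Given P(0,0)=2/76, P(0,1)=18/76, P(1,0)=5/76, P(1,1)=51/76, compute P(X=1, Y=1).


Read from table: P(X=1, Y=1) = 51/76

51/76


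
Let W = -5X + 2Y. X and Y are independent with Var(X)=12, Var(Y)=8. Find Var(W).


Independence => Cov(X,Y)=0
Var(-5X + 2Y) = (-5)^2*Var(X) + 2^2*Var(Y)
= 25*12 + 4*8 = 332

332


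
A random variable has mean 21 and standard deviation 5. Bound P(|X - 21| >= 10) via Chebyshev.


k = 10/5 = 2
Chebyshev: P(|X-mu| >= k*sigma) <= 1/k^2 = 1/2^2 = 1/4

1/4


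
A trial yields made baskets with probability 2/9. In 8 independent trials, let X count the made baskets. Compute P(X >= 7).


P(X>=7) = P(X=7) + P(X=8)
= 7168/43046721 + 256/43046721
= 7424/43046721

7424/43046721


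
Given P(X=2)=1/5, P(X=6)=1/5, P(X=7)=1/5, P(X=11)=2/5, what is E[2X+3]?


E[2X+3] = sum(g(x)*P(x))
= 7*1/5 + 15*1/5 + 17*1/5 + 25*2/5
= 89/5

89/5


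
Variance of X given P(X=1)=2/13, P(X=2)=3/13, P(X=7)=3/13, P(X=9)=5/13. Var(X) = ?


E[X] = 74/13, E[X^2] = 566/13
Var(X) = E[X^2] - (E[X])^2 = 566/13 - (74/13)^2 = 1882/169

1882/169


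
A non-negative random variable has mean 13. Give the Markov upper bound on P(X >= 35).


Markov: P(X >= a) <= E[X]/a
P(X >= 35) <= 13/35

13/35


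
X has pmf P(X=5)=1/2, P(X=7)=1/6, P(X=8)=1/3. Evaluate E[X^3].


E[X^3] = sum(x^3 * P(x))
= 125*1/2 + 343*1/6 + 512*1/3
= 871/3

871/3


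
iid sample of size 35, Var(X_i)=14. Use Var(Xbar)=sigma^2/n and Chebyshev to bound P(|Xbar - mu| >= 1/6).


Var(Xbar) = Var(X)/n = 14/35
Chebyshev: P(|Xbar-mu| >= 1/6) <= Var(Xbar)/(1/6)^2 = (2/5)/(1/36) = 72/5
Bound exceeds 1, so trivial bound: 1

1


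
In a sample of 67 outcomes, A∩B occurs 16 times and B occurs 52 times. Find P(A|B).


P(A|B) = P(A∩B)/P(B) = (16/67)/(52/67) = 16/52 = 4/13

4/13


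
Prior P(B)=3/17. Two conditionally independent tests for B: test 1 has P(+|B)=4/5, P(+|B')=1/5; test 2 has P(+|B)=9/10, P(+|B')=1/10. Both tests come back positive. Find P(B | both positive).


After test 1: P(+) = 4/5*3/17 + 1/5*14/17 = 26/85
P(B|+) = (12/85)/(26/85) = 6/13
After test 2 (use post1 as new prior): P(+) = 9/10*6/13 + 1/10*7/13 = 61/130
P(B|+,+) = (27/65)/(61/130) = 54/61

54/61


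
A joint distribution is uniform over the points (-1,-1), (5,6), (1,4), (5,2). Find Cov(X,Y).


E[X]=5/2, E[Y]=11/4, E[XY]=45/4
Cov(X,Y) = E[XY] - E[X]E[Y] = 45/4 - 5/2*11/4 = 35/8

35/8


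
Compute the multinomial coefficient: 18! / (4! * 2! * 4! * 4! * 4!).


18! = 6402373705728000
Denominator: 4!=24 * 2!=2 * 4!=24 * 4!=24 * 4!=24
Coefficient = 6402373705728000 / 663552 = 9648639000

9648639000


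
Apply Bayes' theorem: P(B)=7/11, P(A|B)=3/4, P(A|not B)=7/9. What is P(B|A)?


P(A) = P(A|B)P(B) + P(A|B')P(B') = 3/4*7/11 + 7/9*4/11 = 301/396
P(B|A) = P(A|B)P(B)/P(A) = (21/44)/(301/396) = 27/43

27/43


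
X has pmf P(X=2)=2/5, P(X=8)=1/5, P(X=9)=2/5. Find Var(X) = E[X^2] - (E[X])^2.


E[X] = 6, E[X^2] = 234/5
Var(X) = E[X^2] - (E[X])^2 = 234/5 - (6)^2 = 54/5

54/5


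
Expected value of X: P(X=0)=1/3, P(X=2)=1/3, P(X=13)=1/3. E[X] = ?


E[X] = sum(x * P(x))
= 0*1/3 + 2*1/3 + 13*1/3
= 5

5


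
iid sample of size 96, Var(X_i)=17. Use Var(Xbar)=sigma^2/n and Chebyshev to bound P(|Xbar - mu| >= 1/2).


Var(Xbar) = Var(X)/n = 17/96
Chebyshev: P(|Xbar-mu| >= 1/2) <= Var(Xbar)/(1/2)^2 = (17/96)/(1/4) = 17/24

17/24


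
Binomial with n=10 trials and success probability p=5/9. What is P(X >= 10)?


P(X>=10) = P(X=10)
= 9765625/3486784401
= 9765625/3486784401

9765625/3486784401


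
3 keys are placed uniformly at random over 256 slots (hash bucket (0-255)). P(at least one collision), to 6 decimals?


P(all different) = prod((256-i)/256 for i=0..2) = 0.988312
P(at least one match) = 1 - 0.988312 = 0.011688

0.011688


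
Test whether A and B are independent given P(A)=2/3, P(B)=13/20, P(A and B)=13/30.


P(A)*P(B) = 2/3*13/20 = 13/30
P(A∩B) = 13/30, which equals P(A)P(B), so independent

Yes, A and B are independent


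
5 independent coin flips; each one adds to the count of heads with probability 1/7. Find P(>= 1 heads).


P(at least one) = 1 - P(none)
P(none) = (1 - 1/7)^5 = (6/7)^5 = 7776/16807
P(at least one) = 1 - 7776/16807 = 9031/16807

9031/16807


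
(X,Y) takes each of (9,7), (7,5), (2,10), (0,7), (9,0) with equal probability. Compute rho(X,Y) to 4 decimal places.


Cov(X,Y) = -7.7200, Var(X) = 13.8400, Var(Y) = 10.9600
rho = Cov/(sqrt(VarX)*sqrt(VarY)) = -0.6268

-0.6268


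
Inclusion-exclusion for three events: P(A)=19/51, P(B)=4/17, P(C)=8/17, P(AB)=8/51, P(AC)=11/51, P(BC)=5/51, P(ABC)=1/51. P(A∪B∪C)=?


P(A∪B∪C) = P(A)+P(B)+P(C) - P(AB)-P(AC)-P(BC) + P(ABC)
= 19/51+4/17+8/17 - 8/51-11/51-5/51 + 1/51
= 32/51

32/51


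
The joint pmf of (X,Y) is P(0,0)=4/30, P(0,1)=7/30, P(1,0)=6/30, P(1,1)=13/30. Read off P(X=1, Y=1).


Read from table: P(X=1, Y=1) = 13/30

13/30


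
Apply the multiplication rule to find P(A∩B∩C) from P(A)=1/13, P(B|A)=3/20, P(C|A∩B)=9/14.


P(A∩B∩C) = P(A) * P(B|A) * P(C|A∩B)
= 1/13 * 3/20 * 9/14
= 3/260 * 9/14 = 27/3640

27/3640


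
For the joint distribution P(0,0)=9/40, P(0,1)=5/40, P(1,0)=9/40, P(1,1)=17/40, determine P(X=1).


P(X=1) = P(1,0)+P(1,1) = 9/40 + 17/40 = 26/40 = 13/20

13/20


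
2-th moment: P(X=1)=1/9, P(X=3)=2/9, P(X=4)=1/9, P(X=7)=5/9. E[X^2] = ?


E[X^2] = sum(x^2 * P(x))
= 1*1/9 + 9*2/9 + 16*1/9 + 49*5/9
= 280/9

280/9


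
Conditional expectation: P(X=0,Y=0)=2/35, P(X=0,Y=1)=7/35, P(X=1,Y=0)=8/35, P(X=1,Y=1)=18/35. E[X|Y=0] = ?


P(Y=0) = 10/35
E[X|Y=0] = (0*2 + 1*8)/10 = 8/10 = 4/5

4/5


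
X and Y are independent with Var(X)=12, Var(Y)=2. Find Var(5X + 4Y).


Independence => Cov(X,Y)=0
Var(5X + 4Y) = 5^2*Var(X) + 4^2*Var(Y)
= 25*12 + 16*2 = 332

332


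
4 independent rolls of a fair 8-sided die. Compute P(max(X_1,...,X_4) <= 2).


P(max <= 2) = P(all X_i <= 2) = (P(X_1 <= 2))^4
= (2/8)^4 = (1/4)^4 = 1/256

1/256


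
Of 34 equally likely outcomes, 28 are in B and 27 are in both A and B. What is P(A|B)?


P(A|B) = P(A∩B)/P(B) = (27/34)/(28/34) = 27/28

27/28


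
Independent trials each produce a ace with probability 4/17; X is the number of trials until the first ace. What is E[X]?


For geometric (trials until first success), E[X] = 1/p = 1/(4/17) = 17/4

17/4


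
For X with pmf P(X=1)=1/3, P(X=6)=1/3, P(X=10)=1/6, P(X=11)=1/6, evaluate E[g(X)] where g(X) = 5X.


E[5X] = sum(g(x)*P(x))
= 5*1/3 + 30*1/3 + 50*1/6 + 55*1/6
= 175/6

175/6


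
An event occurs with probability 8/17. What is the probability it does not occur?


P(A') = 1 - P(A) = 1 - 8/17 = 9/17

9/17


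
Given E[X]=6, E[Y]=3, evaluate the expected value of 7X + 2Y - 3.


E[7X + 2Y - 3] = 7*E[X] + 2*E[Y] - 3
= (7)*(6) + (2)*(3) + (-3)
= 42 + 6 - 3 = 45

45


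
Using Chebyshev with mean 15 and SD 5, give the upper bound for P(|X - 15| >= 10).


k = 10/5 = 2
Chebyshev: P(|X-mu| >= k*sigma) <= 1/k^2 = 1/2^2 = 1/4

1/4


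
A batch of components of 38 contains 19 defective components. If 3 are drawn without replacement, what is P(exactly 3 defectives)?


P(X=3) = C(19,3)*C(19,0) / C(38,3)
= 969*1 / 8436
= 969/8436 = 17/148

17/148


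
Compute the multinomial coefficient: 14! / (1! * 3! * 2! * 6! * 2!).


14! = 87178291200
Denominator: 1!=1 * 3!=6 * 2!=2 * 6!=720 * 2!=2
Coefficient = 87178291200 / 17280 = 5045040

5045040


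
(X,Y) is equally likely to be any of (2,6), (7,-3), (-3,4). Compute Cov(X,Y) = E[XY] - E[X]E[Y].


E[X]=2, E[Y]=7/3, E[XY]=-7
Cov(X,Y) = E[XY] - E[X]E[Y] = -7 - 2*7/3 = -35/3

-35/3


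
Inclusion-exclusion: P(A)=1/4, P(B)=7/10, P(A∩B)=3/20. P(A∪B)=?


P(A∪B) = P(A) + P(B) - P(A∩B)
= 1/4 + 7/10 - 3/20 = 4/5

4/5


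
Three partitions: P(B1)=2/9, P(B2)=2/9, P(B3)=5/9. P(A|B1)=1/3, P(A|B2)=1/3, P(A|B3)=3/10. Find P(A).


P(A) = P(A|B1)P(B1) + P(A|B2)P(B2) + P(A|B3)P(B3)
= 1/3*2/9 + 1/3*2/9 + 3/10*5/9
= 2/27 + 2/27 + 1/6 = 17/54

17/54


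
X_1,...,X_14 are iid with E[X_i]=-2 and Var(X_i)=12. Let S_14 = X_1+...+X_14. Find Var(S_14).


By independence, Var(S_n) = n*Var(X_1) = 14*12 = 168

168


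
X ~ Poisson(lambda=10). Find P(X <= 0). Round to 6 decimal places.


P(X<=0) = e^(-10)*10^0/0!
≈ 0.0000453999
≈ 0.000045

0.000045


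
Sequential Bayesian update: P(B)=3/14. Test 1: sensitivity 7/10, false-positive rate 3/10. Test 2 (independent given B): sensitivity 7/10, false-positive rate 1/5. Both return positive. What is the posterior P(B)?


After test 1: P(+) = 7/10*3/14 + 3/10*11/14 = 27/70
P(B|+) = (3/20)/(27/70) = 7/18
After test 2 (use post1 as new prior): P(+) = 7/10*7/18 + 1/5*11/18 = 71/180
P(B|+,+) = (49/180)/(71/180) = 49/71

49/71


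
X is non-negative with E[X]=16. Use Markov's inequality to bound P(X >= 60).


Markov: P(X >= a) <= E[X]/a
P(X >= 60) <= 16/60 = 4/15

4/15


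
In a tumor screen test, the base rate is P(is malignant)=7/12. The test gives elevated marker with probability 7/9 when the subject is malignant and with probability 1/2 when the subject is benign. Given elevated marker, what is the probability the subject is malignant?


P(A) = P(A|B)P(B) + P(A|B')P(B') = 7/9*7/12 + 1/2*5/12 = 143/216
P(B|A) = P(A|B)P(B)/P(A) = (49/108)/(143/216) = 98/143

98/143


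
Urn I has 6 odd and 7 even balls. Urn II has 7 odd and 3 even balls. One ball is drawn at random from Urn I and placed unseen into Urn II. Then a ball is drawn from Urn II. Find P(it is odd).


P(transfer odd) = 6/13; P(transfer even) = 7/13
If odd transferred: Urn II has 8 odd of 11, so P(odd|odd moved) = 8/11
If even transferred: Urn II has 7 odd of 11, so P(odd|even moved) = 7/11
By total probability: P(odd) = 6/13*8/11 + 7/13*7/11 = 97/143

97/143


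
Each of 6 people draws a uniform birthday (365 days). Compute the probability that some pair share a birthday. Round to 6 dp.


P(all different) = prod((365-i)/365 for i=0..5) = 0.959538
P(at least one match) = 1 - 0.959538 = 0.040462

0.040462


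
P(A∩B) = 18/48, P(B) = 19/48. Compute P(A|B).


P(A|B) = P(A∩B)/P(B) = (18/48)/(19/48) = 18/19

18/19


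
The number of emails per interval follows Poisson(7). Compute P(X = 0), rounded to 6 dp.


P(X=0) = e^(-7) * 7^0 / 0!
≈ 0.0009118819656 * 1 / 1
≈ 0.000912

0.000912


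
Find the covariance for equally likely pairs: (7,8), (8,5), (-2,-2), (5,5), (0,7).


E[X]=18/5, E[Y]=23/5, E[XY]=25
Cov(X,Y) = E[XY] - E[X]E[Y] = 25 - 18/5*23/5 = 211/25

211/25


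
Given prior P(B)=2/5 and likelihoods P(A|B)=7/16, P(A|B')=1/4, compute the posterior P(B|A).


P(A) = P(A|B)P(B) + P(A|B')P(B') = 7/16*2/5 + 1/4*3/5 = 13/40
P(B|A) = P(A|B)P(B)/P(A) = (7/40)/(13/40) = 7/13

7/13


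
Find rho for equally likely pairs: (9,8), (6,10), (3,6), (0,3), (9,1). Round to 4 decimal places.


Cov(X,Y) = 1.5600, Var(X) = 12.2400, Var(Y) = 10.6400
rho = Cov/(sqrt(VarX)*sqrt(VarY)) = 0.1367

0.1367


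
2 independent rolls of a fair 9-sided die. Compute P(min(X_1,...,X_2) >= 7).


P(min >= 7) = P(all X_i >= 7) = (P(X_1 >= 7))^2
= (3/9)^2 = (1/3)^2 = 1/9

1/9


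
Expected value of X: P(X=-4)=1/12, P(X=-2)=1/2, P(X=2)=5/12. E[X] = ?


E[X] = sum(x * P(x))
= -4*1/12 - 2*1/2 + 2*5/12
= -1/2

-1/2


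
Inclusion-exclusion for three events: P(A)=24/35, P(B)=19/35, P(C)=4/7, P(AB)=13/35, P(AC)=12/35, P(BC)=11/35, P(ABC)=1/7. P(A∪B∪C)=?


P(A∪B∪C) = P(A)+P(B)+P(C) - P(AB)-P(AC)-P(BC) + P(ABC)
= 24/35+19/35+4/7 - 13/35-12/35-11/35 + 1/7
= 32/35

32/35


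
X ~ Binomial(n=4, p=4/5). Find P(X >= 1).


P(X>=1) = P(X=1) + P(X=2) + P(X=3) + P(X=4)
= 16/625 + 96/625 + 256/625 + 256/625
= 624/625

624/625


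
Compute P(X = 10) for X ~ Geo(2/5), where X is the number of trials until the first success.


P(X=10) = (1-p)^9 * p = (3/5)^9 * 2/5
= 19683/1953125 * 2/5 = 39366/9765625

39366/9765625


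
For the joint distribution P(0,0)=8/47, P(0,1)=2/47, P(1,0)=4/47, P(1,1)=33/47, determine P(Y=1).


P(Y=1) = P(0,1)+P(1,1) = 2/47 + 33/47 = 35/47

35/47


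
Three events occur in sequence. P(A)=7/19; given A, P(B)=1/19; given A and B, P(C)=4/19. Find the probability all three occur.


P(A∩B∩C) = P(A) * P(B|A) * P(C|A∩B)
= 7/19 * 1/19 * 4/19
= 7/361 * 4/19 = 28/6859

28/6859


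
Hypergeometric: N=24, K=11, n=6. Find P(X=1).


P(X=1) = C(11,1)*C(13,5) / C(24,6)
= 11*1287 / 134596
= 14157/134596 = 1287/12236

1287/12236


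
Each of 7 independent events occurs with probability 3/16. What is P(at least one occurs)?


P(at least one) = 1 - P(none)
P(none) = (1 - 3/16)^7 = (13/16)^7 = 62748517/268435456
P(at least one) = 1 - 62748517/268435456 = 205686939/268435456

205686939/268435456


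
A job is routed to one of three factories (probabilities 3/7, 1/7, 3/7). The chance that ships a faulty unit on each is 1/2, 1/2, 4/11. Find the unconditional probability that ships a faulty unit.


P(A) = P(A|B1)P(B1) + P(A|B2)P(B2) + P(A|B3)P(B3)
= 1/2*3/7 + 1/2*1/7 + 4/11*3/7
= 3/14 + 1/14 + 12/77 = 34/77

34/77


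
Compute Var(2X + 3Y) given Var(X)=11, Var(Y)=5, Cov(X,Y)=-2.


Var(2X + 3Y) = 2^2*Var(X) + 3^2*Var(Y) + 2*2*3*Cov(X,Y)
= 4*11 + 9*5 + 12*(-2)
= 44 + 45 - 24 = 65

65


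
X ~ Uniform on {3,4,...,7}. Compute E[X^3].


E[X^3] = (1/5) * sum(x^3 for x=3..7)
= 775/5 = 155

155


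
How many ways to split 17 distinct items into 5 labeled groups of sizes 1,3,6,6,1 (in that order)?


17! = 355687428096000
Denominator: 1!=1 * 3!=6 * 6!=720 * 6!=720 * 1!=1
Coefficient = 355687428096000 / 3110400 = 114354240

114354240


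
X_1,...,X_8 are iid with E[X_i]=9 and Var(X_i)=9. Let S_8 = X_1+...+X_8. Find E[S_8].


E[S_n] = n*E[X_1] = 8*9 = 72

72


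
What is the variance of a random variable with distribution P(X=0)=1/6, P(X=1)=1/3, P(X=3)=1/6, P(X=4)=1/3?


E[X] = 13/6, E[X^2] = 43/6
Var(X) = E[X^2] - (E[X])^2 = 43/6 - (13/6)^2 = 89/36

89/36


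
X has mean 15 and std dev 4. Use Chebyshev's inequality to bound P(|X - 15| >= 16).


k = 16/4 = 4
Chebyshev: P(|X-mu| >= k*sigma) <= 1/k^2 = 1/4^2 = 1/16

1/16


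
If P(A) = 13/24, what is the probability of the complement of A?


P(A') = 1 - P(A) = 1 - 13/24 = 11/24

11/24


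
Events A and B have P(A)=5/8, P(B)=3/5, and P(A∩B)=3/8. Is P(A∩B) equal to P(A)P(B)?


P(A)*P(B) = 5/8*3/5 = 3/8
P(A∩B) = 3/8, which equals P(A)P(B), so independent

Yes, A and B are independent


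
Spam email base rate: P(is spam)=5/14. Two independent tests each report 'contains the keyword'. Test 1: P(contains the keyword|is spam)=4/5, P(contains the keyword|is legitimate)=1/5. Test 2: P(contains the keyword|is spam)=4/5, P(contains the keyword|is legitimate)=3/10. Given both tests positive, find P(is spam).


After test 1: P(+) = 4/5*5/14 + 1/5*9/14 = 29/70
P(B|+) = (2/7)/(29/70) = 20/29
After test 2 (use post1 as new prior): P(+) = 4/5*20/29 + 3/10*9/29 = 187/290
P(B|+,+) = (16/29)/(187/290) = 160/187

160/187
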